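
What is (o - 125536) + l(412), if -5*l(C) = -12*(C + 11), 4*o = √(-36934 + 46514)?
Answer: -622604/5 + √2395/2 ≈ -1.2450e+5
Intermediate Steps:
o = √2395/2 (o = √(-36934 + 46514)/4 = √9580/4 = (2*√2395)/4 = √2395/2 ≈ 24.469)
l(C) = 132/5 + 12*C/5 (l(C) = -(-12)*(C + 11)/5 = -(-12)*(11 + C)/5 = -(-132 - 12*C)/5 = 132/5 + 12*C/5)
(o - 125536) + l(412) = (√2395/2 - 125536) + (132/5 + (12/5)*412) = (-125536 + √2395/2) + (132/5 + 4944/5) = (-125536 + √2395/2) + 5076/5 = -622604/5 + √2395/2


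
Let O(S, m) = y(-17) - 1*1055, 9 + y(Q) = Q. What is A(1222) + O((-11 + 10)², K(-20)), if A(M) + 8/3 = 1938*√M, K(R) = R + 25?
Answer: -3251/3 + 1938*√1222 ≈ 66663.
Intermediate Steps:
K(R) = 25 + R
y(Q) = -9 + Q
A(M) = -8/3 + 1938*√M
O(S, m) = -1081 (O(S, m) = (-9 - 17) - 1*1055 = -26 - 1055 = -1081)
A(1222) + O((-11 + 10)², K(-20)) = (-8/3 + 1938*√1222) - 1081 = -3251/3 + 1938*√1222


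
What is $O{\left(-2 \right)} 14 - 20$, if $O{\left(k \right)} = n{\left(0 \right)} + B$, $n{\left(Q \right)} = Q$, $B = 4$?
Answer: $36$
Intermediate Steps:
$O{\left(k \right)} = 4$ ($O{\left(k \right)} = 0 + 4 = 4$)
$O{\left(-2 \right)} 14 - 20 = 4 \cdot 14 - 20 = 56 - 20 = 36$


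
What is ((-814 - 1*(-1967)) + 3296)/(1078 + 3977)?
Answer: 1483/1685 ≈ 0.88012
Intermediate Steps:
((-814 - 1*(-1967)) + 3296)/(1078 + 3977) = ((-814 + 1967) + 3296)/5055 = (1153 + 3296)*(1/5055) = 4449*(1/5055) = 1483/1685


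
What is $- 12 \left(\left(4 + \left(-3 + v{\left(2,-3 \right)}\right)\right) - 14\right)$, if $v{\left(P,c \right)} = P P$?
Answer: $108$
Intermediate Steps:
$v{\left(P,c \right)} = P^{2}$
$- 12 \left(\left(4 + \left(-3 + v{\left(2,-3 \right)}\right)\right) - 14\right) = - 12 \left(\left(4 - \left(3 - 2^{2}\right)\right) - 14\right) = - 12 \left(\left(4 + \left(-3 + 4\right)\right) - 14\right) = - 12 \left(\left(4 + 1\right) - 14\right) = - 12 \left(5 - 14\right) = \left(-12\right) \left(-9\right) = 108$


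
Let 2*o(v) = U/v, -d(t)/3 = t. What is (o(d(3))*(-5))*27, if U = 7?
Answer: 105/2 ≈ 52.500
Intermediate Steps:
d(t) = -3*t
o(v) = 7/(2*v) (o(v) = (7/v)/2 = 7/(2*v))
(o(d(3))*(-5))*27 = ((7/(2*((-3*3))))*(-5))*27 = (((7/2)/(-9))*(-5))*27 = (((7/2)*(-1/9))*(-5))*27 = -7/18*(-5)*27 = (35/18)*27 = 105/2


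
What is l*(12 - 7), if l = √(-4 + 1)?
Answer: 5*I*√3 ≈ 8.6602*I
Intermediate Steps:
l = I*√3 (l = √(-3) = I*√3 ≈ 1.732*I)
l*(12 - 7) = (I*√3)*(12 - 7) = (I*√3)*5 = 5*I*√3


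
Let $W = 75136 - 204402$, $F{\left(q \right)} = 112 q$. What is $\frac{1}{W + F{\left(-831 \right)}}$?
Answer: $- \frac{1}{222338} \approx -4.4977 \cdot 10^{-6}$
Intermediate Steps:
$W = -129266$ ($W = 75136 - 204402 = -129266$)
$\frac{1}{W + F{\left(-831 \right)}} = \frac{1}{-129266 + 112 \left(-831\right)} = \frac{1}{-129266 - 93072} = \frac{1}{-222338} = - \frac{1}{222338}$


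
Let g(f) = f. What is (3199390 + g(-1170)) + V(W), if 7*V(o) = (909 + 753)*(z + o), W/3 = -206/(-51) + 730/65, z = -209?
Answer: 4887706310/1547 ≈ 3.1595e+6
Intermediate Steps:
W = 10124/221 (W = 3*(-206/(-51) + 730/65) = 3*(-206*(-1/51) + 730*(1/65)) = 3*(206/51 + 146/13) = 3*(10124/663) = 10124/221 ≈ 45.810)
V(o) = -347358/7 + 1662*o/7 (V(o) = ((909 + 753)*(-209 + o))/7 = (1662*(-209 + o))/7 = (-347358 + 1662*o)/7 = -347358/7 + 1662*o/7)
(3199390 + g(-1170)) + V(W) = (3199390 - 1170) + (-347358/7 + (1662/7)*(10124/221)) = 3198220 + (-347358/7 + 16826088/1547) = 3198220 - 59940030/1547 = 4887706310/1547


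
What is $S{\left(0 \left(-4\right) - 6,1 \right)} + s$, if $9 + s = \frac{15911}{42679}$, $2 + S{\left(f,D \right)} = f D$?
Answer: $- \frac{101376}{6097} \approx -16.627$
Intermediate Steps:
$S{\left(f,D \right)} = -2 + D f$ ($S{\left(f,D \right)} = -2 + f D = -2 + D f$)
$s = - \frac{52600}{6097}$ ($s = -9 + \frac{15911}{42679} = -9 + 15911 \cdot \frac{1}{42679} = -9 + \frac{2273}{6097} = - \frac{52600}{6097} \approx -8.6272$)
$S{\left(0 \left(-4\right) - 6,1 \right)} + s = \left(-2 + 1 \left(0 \left(-4\right) - 6\right)\right) - \frac{52600}{6097} = \left(-2 + 1 \left(0 - 6\right)\right) - \frac{52600}{6097} = \left(-2 + 1 \left(-6\right)\right) - \frac{52600}{6097} = \left(-2 - 6\right) - \frac{52600}{6097} = -8 - \frac{52600}{6097} = - \frac{101376}{6097}$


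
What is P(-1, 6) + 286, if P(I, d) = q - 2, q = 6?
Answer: 290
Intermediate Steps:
P(I, d) = 4 (P(I, d) = 6 - 2 = 4)
P(-1, 6) + 286 = 4 + 286 = 290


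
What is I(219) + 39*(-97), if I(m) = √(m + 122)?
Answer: -3783 + √341 ≈ -3764.5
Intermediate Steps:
I(m) = √(122 + m)
I(219) + 39*(-97) = √(122 + 219) + 39*(-97) = √341 - 3783 = -3783 + √341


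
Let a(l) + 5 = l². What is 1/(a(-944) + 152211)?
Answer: 1/1043342 ≈ 9.5846e-7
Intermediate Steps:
a(l) = -5 + l²
1/(a(-944) + 152211) = 1/((-5 + (-944)²) + 152211) = 1/((-5 + 891136) + 152211) = 1/(891131 + 152211) = 1/1043342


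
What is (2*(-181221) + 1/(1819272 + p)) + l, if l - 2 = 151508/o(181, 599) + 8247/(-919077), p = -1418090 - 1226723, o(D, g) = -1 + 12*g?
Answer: -658760888779056073284/1817677934678953 ≈ -3.6242e+5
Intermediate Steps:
p = -2644813
l = 50799686575/2201802133 (l = 2 + (151508/(-1 + 12*599) + 8247/(-919077)) = 2 + (151508/(-1 + 7188) + 8247*(-1/919077)) = 2 + (151508/7187 - 2749/306359) = 2 + 46396082309/2201802133 = 50799686575/2201802133 ≈ 23.072)
(2*(-181221) + 1/(1819272 + p)) + l = (2*(-181221) + 1/(1819272 - 2644813)) + 50799686575/2201802133 = (-362442 + 1/(-825541)) + 50799686575/2201802133 = (-362442 - 1/825541) + 50799686575/2201802133 = -299210731123/825541 + 50799686575/2201802133 = -658760888779056073284/1817677934678953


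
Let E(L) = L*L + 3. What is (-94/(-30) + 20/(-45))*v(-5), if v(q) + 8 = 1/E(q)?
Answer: -26983/1260 ≈ -21.415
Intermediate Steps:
E(L) = 3 + L**2 (E(L) = L**2 + 3 = 3 + L**2)
v(q) = -8 + 1/(3 + q**2)
(-94/(-30) + 20/(-45))*v(-5) = (-94/(-30) + 20/(-45))*(-8 + 1/(3 + (-5)**2)) = (-94*(-1/30) + 20*(-1/45))*(-8 + 1/(3 + 25)) = (47/15 - 4/9)*(-8 + 1/28) = 121*(-8 + 1/28)/45 = (121/45)*(-223/28) = -26983/1260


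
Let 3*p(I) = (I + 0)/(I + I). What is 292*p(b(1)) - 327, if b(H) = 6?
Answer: -835/3 ≈ -278.33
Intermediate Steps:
p(I) = 1/6 (p(I) = ((I + 0)/(I + I))/3 = (I/((2*I)))/3 = (I*(1/(2*I)))/3 = (1/3)*(1/2) = 1/6)
292*p(b(1)) - 327 = 292*(1/6) - 327 = 146/3 - 327 = -835/3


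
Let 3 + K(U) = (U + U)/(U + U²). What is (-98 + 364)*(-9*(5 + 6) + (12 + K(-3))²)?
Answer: -9310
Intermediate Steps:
K(U) = -3 + 2*U/(U + U²) (K(U) = -3 + (U + U)/(U + U²) = -3 + (2*U)/(U + U²) = -3 + 2*U/(U + U²))
(-98 + 364)*(-9*(5 + 6) + (12 + K(-3))²) = (-98 + 364)*(-9*(5 + 6) + (12 + (-1 - 3*(-3))/(1 - 3))²) = 266*(-9*11 + (12 + (-1 + 9)/(-2))²) = 266*(-99 + (12 - ½*8)²) = 266*(-99 + (12 - 4)²) = 266*(-99 + 8²) = 266*(-99 + 64) = 266*(-35) = -9310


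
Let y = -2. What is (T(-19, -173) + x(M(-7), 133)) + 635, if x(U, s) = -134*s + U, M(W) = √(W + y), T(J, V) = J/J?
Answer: -17186 + 3*I ≈ -17186.0 + 3.0*I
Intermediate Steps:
T(J, V) = 1
M(W) = √(-2 + W) (M(W) = √(W - 2) = √(-2 + W))
x(U, s) = U - 134*s
(T(-19, -173) + x(M(-7), 133)) + 635 = (1 + (√(-2 - 7) - 134*133)) + 635 = (1 + (√(-9) - 17822)) + 635 = (1 + (3*I - 17822)) + 635 = (1 + (-17822 + 3*I)) + 635 = (-17821 + 3*I) + 635 = -17186 + 3*I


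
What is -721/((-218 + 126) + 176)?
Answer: -103/12 ≈ -8.5833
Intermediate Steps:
-721/((-218 + 126) + 176) = -721/(-92 + 176) = -721/84 = -721*1/84 = -103/12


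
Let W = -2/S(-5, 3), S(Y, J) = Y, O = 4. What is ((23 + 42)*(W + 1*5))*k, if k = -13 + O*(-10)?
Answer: -18603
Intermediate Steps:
W = ⅖ (W = -2/(-5) = -2*(-⅕) = ⅖ ≈ 0.40000)
k = -53 (k = -13 + 4*(-10) = -13 - 40 = -53)
((23 + 42)*(W + 1*5))*k = ((23 + 42)*(⅖ + 1*5))*(-53) = (65*(⅖ + 5))*(-53) = (65*(27/5))*(-53) = 351*(-53) = -18603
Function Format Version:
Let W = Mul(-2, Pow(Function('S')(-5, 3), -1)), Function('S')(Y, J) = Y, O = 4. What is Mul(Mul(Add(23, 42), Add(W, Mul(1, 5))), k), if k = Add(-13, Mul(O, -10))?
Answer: -18603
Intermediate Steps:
W = Rational(2, 5) (W = Mul(-2, Pow(-5, -1)) = Mul(-2, Rational(-1, 5)) = Rational(2, 5) ≈ 0.40000)
k = -53 (k = Add(-13, Mul(4, -10)) = Add(-13, -40) = -53)
Mul(Mul(Add(23, 42), Add(W, Mul(1, 5))), k) = Mul(Mul(Add(23, 42), Add(Rational(2, 5), Mul(1, 5))), -53) = Mul(Mul(65, Add(Rational(2, 5), 5)), -53) = Mul(Mul(65, Rational(27, 5)), -53) = Mul(351, -53) = -18603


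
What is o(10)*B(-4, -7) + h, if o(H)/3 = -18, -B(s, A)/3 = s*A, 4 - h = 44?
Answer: 4496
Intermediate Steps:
h = -40 (h = 4 - 1*44 = 4 - 44 = -40)
B(s, A) = -3*A*s (B(s, A) = -3*s*A = -3*A*s)
o(H) = -54 (o(H) = 3*(-18) = -54)
o(10)*B(-4, -7) + h = -(-162)*(-7)*(-4) - 40 = -54*(-84) - 40 = 4536 - 40 = 4496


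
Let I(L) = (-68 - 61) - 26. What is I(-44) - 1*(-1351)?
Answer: 1196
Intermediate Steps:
I(L) = -155 (I(L) = -129 - 26 = -155)
I(-44) - 1*(-1351) = -155 - 1*(-1351) = -155 + 1351 = 1196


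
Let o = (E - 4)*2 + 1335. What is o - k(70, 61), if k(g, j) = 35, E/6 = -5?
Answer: 1232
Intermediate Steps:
E = -30 (E = 6*(-5) = -30)
o = 1267 (o = (-30 - 4)*2 + 1335 = -34*2 + 1335 = -68 + 1335 = 1267)
o - k(70, 61) = 1267 - 1*35 = 1267 - 35 = 1232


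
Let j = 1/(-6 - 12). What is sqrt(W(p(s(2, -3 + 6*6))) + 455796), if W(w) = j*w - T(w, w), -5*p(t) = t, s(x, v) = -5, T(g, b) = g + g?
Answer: sqrt(16408582)/6 ≈ 675.13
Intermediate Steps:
T(g, b) = 2*g
j = -1/18 (j = 1/(-18) = -1/18 ≈ -0.055556)
p(t) = -t/5
W(w) = -37*w/18 (W(w) = -w/18 - 2*w = -37*w/18)
sqrt(W(p(s(2, -3 + 6*6))) + 455796) = sqrt(-(-37)*(-5)/90 + 455796) = sqrt(-37/18*1 + 455796) = sqrt(-37/18 + 455796) = sqrt(8204291/18) = sqrt(16408582)/6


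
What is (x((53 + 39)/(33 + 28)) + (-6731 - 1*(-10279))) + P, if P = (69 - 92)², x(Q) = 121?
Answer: 4198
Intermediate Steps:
P = 529 (P = (-23)² = 529)
(x((53 + 39)/(33 + 28)) + (-6731 - 1*(-10279))) + P = (121 + (-6731 - 1*(-10279))) + 529 = (121 + (-6731 + 10279)) + 529 = (121 + 3548) + 529 = 3669 + 529 = 4198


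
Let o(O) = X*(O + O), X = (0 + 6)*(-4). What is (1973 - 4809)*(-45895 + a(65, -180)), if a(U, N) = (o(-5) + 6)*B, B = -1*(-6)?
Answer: 125972284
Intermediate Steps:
X = -24 (X = 6*(-4) = -24)
o(O) = -48*O (o(O) = -24*(O + O) = -48*O)
B = 6
a(U, N) = 1476 (a(U, N) = (-48*(-5) + 6)*6 = (240 + 6)*6 = 246*6 = 1476)
(1973 - 4809)*(-45895 + a(65, -180)) = (1973 - 4809)*(-45895 + 1476) = -2836*(-44419) = 125972284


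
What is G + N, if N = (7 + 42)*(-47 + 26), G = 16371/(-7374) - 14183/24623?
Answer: -62447740211/60523334 ≈ -1031.8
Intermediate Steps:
G = -169229525/60523334 (G = 16371*(-1/7374) - 14183*1/24623 = -5457/2458 - 14183/24623 = -169229525/60523334 ≈ -2.7961)
N = -1029 (N = 49*(-21) = -1029)
G + N = -169229525/60523334 - 1029 = -62447740211/60523334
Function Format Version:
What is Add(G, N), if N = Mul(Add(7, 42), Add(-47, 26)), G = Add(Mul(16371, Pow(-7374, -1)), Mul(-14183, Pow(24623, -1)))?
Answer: Rational(-62447740211, 60523334) ≈ -1031.8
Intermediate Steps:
G = Rational(-169229525, 60523334) (G = Add(Mul(16371, Rational(-1, 7374)), Mul(-14183, Rational(1, 24623))) = Add(Rational(-5457, 2458), Rational(-14183, 24623)) = Rational(-169229525, 60523334) ≈ -2.7961)
N = -1029 (N = Mul(49, -21) = -1029)
Add(G, N) = Add(Rational(-169229525, 60523334), -1029) = Rational(-62447740211, 60523334)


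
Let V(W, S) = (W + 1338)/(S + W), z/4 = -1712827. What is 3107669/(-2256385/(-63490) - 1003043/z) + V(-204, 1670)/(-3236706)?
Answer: 11878375159510272836287487/136400365533939964710 ≈ 87085.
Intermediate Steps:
z = -6851308 (z = 4*(-1712827) = -6851308)
V(W, S) = (1338 + W)/(S + W)
3107669/(-2256385/(-63490) - 1003043/z) + V(-204, 1670)/(-3236706) = 3107669/(-2256385/(-63490) - 1003043/(-6851308)) + ((1338 - 204)/(1670 - 204))/(-3236706) = 3107669/(-2256385*(-1/63490) - 1003043*(-1/6851308)) + (1134/1466)*(-1/3236706) = 3107669/(451277/12698 + 1003043/6851308) + ((1/1466)*1134)*(-1/3236706) = 3107669/(1552287180165/43498954492) + (567/733)*(-1/3236706) = 3107669*(43498954492/1552287180165) - 21/87870574 = 135180352407199148/1552287180165 - 21/87870574 = 11878375159510272836287487/136400365533939964710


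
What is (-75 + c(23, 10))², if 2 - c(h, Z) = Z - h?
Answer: 3600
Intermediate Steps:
c(h, Z) = 2 + h - Z (c(h, Z) = 2 - (Z - h) = 2 + (h - Z) = 2 + h - Z)
(-75 + c(23, 10))² = (-75 + (2 + 23 - 1*10))² = (-75 + (2 + 23 - 10))² = (-75 + 15)² = (-60)² = 3600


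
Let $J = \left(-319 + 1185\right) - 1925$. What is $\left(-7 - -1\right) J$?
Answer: $6354$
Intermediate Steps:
$J = -1059$ ($J = 866 - 1925 = -1059$)
$\left(-7 - -1\right) J = \left(-7 - -1\right) \left(-1059\right) = \left(-7 + 1\right) \left(-1059\right) = \left(-6\right) \left(-1059\right) = 6354$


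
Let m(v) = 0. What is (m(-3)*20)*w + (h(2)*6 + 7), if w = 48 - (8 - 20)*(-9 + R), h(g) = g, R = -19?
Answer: 19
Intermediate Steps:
w = -288 (w = 48 - (8 - 20)*(-9 - 19) = 48 - (-12)*(-28) = 48 - 1*336 = 48 - 336 = -288)
(m(-3)*20)*w + (h(2)*6 + 7) = (0*20)*(-288) + (2*6 + 7) = 0*(-288) + (12 + 7) = 0 + 19 = 19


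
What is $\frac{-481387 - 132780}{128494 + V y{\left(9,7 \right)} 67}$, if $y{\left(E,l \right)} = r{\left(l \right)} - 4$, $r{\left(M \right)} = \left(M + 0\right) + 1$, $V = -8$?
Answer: $- \frac{614167}{126350} \approx -4.8608$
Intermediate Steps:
$r{\left(M \right)} = 1 + M$ ($r{\left(M \right)} = M + 1 = 1 + M$)
$y{\left(E,l \right)} = -3 + l$ ($y{\left(E,l \right)} = \left(1 + l\right) - 4 = -3 + l$)
$\frac{-481387 - 132780}{128494 + V y{\left(9,7 \right)} 67} = \frac{-481387 - 132780}{128494 + - 8 \left(-3 + 7\right) 67} = - \frac{614167}{128494 + \left(-8\right) 4 \cdot 67} = - \frac{614167}{128494 - 2144} = - \frac{614167}{126350}$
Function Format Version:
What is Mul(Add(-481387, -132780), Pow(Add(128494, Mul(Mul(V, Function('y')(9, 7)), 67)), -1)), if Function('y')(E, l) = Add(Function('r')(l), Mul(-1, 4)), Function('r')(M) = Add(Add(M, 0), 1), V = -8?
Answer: Rational(-614167, 126350) ≈ -4.8608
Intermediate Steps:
Function('r')(M) = Add(1, M) (Function('r')(M) = Add(M, 1) = Add(1, M))
Function('y')(E, l) = Add(-3, l) (Function('y')(E, l) = Add(Add(1, l), Mul(-1, 4)) = Add(Add(1, l), -4) = Add(-3, l))
Mul(Add(-481387, -132780), Pow(Add(128494, Mul(Mul(V, Function('y')(9, 7)), 67)), -1)) = Mul(Add(-481387, -132780), Pow(Add(128494, Mul(Mul(-8, Add(-3, 7)), 67)), -1)) = Mul(-614167, Pow(Add(128494, Mul(Mul(-8, 4), 67)), -1)) = Mul(-614167, Pow(Add(128494, Mul(-32, 67)), -1)) = Mul(-614167, Pow(Add(128494, -2144), -1)) = Mul(-614167, Pow(126350, -1)) = Mul(-614167, Rational(1, 126350)) = Rational(-614167, 126350)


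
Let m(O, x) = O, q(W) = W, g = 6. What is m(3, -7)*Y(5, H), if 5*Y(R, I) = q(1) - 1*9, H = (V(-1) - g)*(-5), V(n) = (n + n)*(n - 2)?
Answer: -24/5 ≈ -4.8000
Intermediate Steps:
V(n) = 2*n*(-2 + n) (V(n) = (2*n)*(-2 + n) = 2*n*(-2 + n))
H = 0 (H = (2*(-1)*(-2 - 1) - 1*6)*(-5) = (2*(-1)*(-3) - 6)*(-5) = (6 - 6)*(-5) = 0*(-5) = 0)
Y(R, I) = -8/5 (Y(R, I) = (1 - 1*9)/5 = (1 - 9)/5 = (⅕)*(-8) = -8/5)
m(3, -7)*Y(5, H) = 3*(-8/5) = -24/5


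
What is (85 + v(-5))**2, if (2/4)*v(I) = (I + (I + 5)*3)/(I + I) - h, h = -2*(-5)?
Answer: 4356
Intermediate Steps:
h = 10
v(I) = -20 + (15 + 4*I)/I (v(I) = 2*((I + (I + 5)*3)/(I + I) - 1*10) = 2*((I + (5 + I)*3)/((2*I)) - 10) = 2*((I + (15 + 3*I))*(1/(2*I)) - 10) = 2*((15 + 4*I)*(1/(2*I)) - 10) = 2*((15 + 4*I)/(2*I) - 10) = 2*(-10 + (15 + 4*I)/(2*I)) = -20 + (15 + 4*I)/I)
(85 + v(-5))**2 = (85 + (-16 + 15/(-5)))**2 = (85 + (-16 + 15*(-1/5)))**2 = (85 + (-16 - 3))**2 = (85 - 19)**2 = 66**2 = 4356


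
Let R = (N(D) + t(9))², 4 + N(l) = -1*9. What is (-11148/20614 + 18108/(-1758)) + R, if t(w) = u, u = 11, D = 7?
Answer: -20659904/3019951 ≈ -6.8411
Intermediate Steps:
N(l) = -13 (N(l) = -4 - 1*9 = -4 - 9 = -13)
t(w) = 11
R = 4 (R = (-13 + 11)² = (-2)² = 4)
(-11148/20614 + 18108/(-1758)) + R = (-11148/20614 + 18108/(-1758)) + 4 = (-11148*1/20614 + 18108*(-1/1758)) + 4 = (-5574/10307 - 3018/293) + 4 = -32739708/3019951 + 4 = -20659904/3019951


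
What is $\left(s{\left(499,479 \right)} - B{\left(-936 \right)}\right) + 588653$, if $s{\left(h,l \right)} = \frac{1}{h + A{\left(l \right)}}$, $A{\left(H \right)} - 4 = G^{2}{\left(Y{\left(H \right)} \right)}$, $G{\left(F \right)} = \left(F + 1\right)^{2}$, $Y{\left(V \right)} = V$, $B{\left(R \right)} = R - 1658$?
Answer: $\frac{31385850644917242}{53084160503} \approx 5.9125 \cdot 10^{5}$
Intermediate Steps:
$B{\left(R \right)} = -1658 + R$
$G{\left(F \right)} = \left(1 + F\right)^{2}$
$A{\left(H \right)} = 4 + \left(1 + H\right)^{4}$ ($A{\left(H \right)} = 4 + \left(\left(1 + H\right)^{2}\right)^{2} = 4 + \left(1 + H\right)^{4}$)
$s{\left(h,l \right)} = \frac{1}{4 + h + \left(1 + l\right)^{4}}$ ($s{\left(h,l \right)} = \frac{1}{h + \left(4 + \left(1 + l\right)^{4}\right)} = \frac{1}{4 + h + \left(1 + l\right)^{4}}$)
$\left(s{\left(499,479 \right)} - B{\left(-936 \right)}\right) + 588653 = \left(\frac{1}{4 + 499 + \left(1 + 479\right)^{4}} - \left(-1658 - 936\right)\right) + 588653 = \left(\frac{1}{4 + 499 + 480^{4}} - -2594\right) + 588653 = \left(\frac{1}{4 + 499 + 53084160000} + 2594\right) + 588653 = \left(\frac{1}{53084160503} + 2594\right) + 588653 = \frac{137700312344783}{53084160503} + 588653 = \frac{31385850644917242}{53084160503}$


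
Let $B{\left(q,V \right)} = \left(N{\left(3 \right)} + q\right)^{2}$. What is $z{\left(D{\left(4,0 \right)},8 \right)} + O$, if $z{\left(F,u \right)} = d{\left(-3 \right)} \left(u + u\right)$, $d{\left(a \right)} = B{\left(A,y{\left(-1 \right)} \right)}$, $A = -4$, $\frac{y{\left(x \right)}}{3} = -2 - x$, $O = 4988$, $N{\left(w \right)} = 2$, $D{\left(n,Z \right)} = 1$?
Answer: $5052$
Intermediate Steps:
$y{\left(x \right)} = -6 - 3 x$ ($y{\left(x \right)} = 3 \left(-2 - x\right) = -6 - 3 x$)
$B{\left(q,V \right)} = \left(2 + q\right)^{2}$
$d{\left(a \right)} = 4$ ($d{\left(a \right)} = \left(2 - 4\right)^{2} = \left(-2\right)^{2} = 4$)
$z{\left(F,u \right)} = 8 u$ ($z{\left(F,u \right)} = 4 \left(u + u\right) = 4 \cdot 2 u = 8 u$)
$z{\left(D{\left(4,0 \right)},8 \right)} + O = 8 \cdot 8 + 4988 = 64 + 4988 = 5052$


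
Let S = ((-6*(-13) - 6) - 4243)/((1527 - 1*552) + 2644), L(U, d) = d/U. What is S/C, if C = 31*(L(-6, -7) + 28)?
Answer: -25026/19633075 ≈ -0.0012747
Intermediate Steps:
S = -4171/3619 (S = ((78 - 6) - 4243)/((1527 - 552) + 2644) = (72 - 4243)/(975 + 2644) = -4171/3619 ≈ -1.1525)
C = 5425/6 (C = 31*(-7/(-6) + 28) = 31*(-7*(-⅙) + 28) = 31*(7/6 + 28) = 31*(175/6) = 5425/6 ≈ 904.17)
S/C = -4171/(3619*5425/6) = -4171/3619*6/5425 = -25026/19633075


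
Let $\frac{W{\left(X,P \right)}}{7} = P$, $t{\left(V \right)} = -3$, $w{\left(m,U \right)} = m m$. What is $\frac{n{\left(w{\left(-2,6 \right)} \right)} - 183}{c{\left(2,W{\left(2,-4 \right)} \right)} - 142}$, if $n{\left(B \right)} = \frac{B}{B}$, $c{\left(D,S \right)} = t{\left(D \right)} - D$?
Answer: $\frac{26}{21} \approx 1.2381$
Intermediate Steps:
$w{\left(m,U \right)} = m^{2}$
$W{\left(X,P \right)} = 7 P$
$c{\left(D,S \right)} = -3 - D$
$n{\left(B \right)} = 1$
$\frac{n{\left(w{\left(-2,6 \right)} \right)} - 183}{c{\left(2,W{\left(2,-4 \right)} \right)} - 142} = \frac{1 - 183}{\left(-3 - 2\right) - 142} = - \frac{182}{\left(-3 - 2\right) - 142} = - \frac{182}{-5 - 142} = - \frac{182}{-147} = \left(-182\right) \left(- \frac{1}{147}\right) = \frac{26}{21}$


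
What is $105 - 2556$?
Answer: $-2451$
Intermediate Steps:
$105 - 2556 = -2451$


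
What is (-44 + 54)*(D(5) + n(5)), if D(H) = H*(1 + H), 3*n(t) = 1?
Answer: 910/3 ≈ 303.33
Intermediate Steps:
n(t) = ⅓ (n(t) = (⅓)*1 = ⅓)
(-44 + 54)*(D(5) + n(5)) = (-44 + 54)*(5*(1 + 5) + ⅓) = 10*(5*6 + ⅓) = 10*(30 + ⅓) = 10*(91/3) = 910/3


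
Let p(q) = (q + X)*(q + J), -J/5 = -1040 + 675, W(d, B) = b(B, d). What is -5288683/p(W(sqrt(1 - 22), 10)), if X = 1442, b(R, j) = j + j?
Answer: -994108454827/494716869188 + 17278127361*I*sqrt(21)/3463018084316 ≈ -2.0094 + 0.022864*I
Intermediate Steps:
b(R, j) = 2*j
W(d, B) = 2*d
J = 1825 (J = -5*(-1040 + 675) = -5*(-365) = 1825)
p(q) = (1442 + q)*(1825 + q) (p(q) = (q + 1442)*(q + 1825) = (1442 + q)*(1825 + q))
-5288683/p(W(sqrt(1 - 22), 10)) = -5288683/(2631650 + (2*sqrt(1 - 22))**2 + 3267*(2*sqrt(1 - 22))) = -5288683/(2631650 + (2*sqrt(-21))**2 + 3267*(2*sqrt(-21))) = -5288683/(2631650 + (2*(I*sqrt(21)))**2 + 3267*(2*(I*sqrt(21)))) = -5288683/(2631650 + (2*I*sqrt(21))**2 + 3267*(2*I*sqrt(21))) = -5288683/(2631650 - 84 + 6534*I*sqrt(21)) = -5288683/(2631566 + 6534*I*sqrt(21))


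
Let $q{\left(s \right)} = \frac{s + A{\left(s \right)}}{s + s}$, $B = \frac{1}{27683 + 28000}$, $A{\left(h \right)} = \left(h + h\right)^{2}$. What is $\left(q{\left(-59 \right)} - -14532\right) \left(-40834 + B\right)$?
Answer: $- \frac{65550216113809}{111366} \approx -5.886 \cdot 10^{8}$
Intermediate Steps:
$A{\left(h \right)} = 4 h^{2}$ ($A{\left(h \right)} = \left(2 h\right)^{2} = 4 h^{2}$)
$B = \frac{1}{55683} \approx 1.7959 \cdot 10^{-5}$
$q{\left(s \right)} = \frac{s + 4 s^{2}}{2 s}$ ($q{\left(s \right)} = \frac{s + 4 s^{2}}{s + s} = \frac{s + 4 s^{2}}{2 s}$)
$\left(q{\left(-59 \right)} - -14532\right) \left(-40834 + B\right) = \left(\left(\frac{1}{2} + 2 \left(-59\right)\right) - -14532\right) \left(-40834 + \frac{1}{55683}\right) = \left(\left(\frac{1}{2} - 118\right) + 14532\right) \left(- \frac{2273759621}{55683}\right) = \left(- \frac{235}{2} + 14532\right) \left(- \frac{2273759621}{55683}\right) = \frac{28829}{2} \left(- \frac{2273759621}{55683}\right) = - \frac{65550216113809}{111366}$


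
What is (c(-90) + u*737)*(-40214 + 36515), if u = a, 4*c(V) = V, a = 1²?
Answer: -5285871/2 ≈ -2.6429e+6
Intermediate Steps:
a = 1
c(V) = V/4
u = 1
(c(-90) + u*737)*(-40214 + 36515) = ((¼)*(-90) + 1*737)*(-40214 + 36515) = (-45/2 + 737)*(-3699) = (1429/2)*(-3699) = -5285871/2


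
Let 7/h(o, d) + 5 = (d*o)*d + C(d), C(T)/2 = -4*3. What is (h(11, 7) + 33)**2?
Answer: 283484569/260100 ≈ 1089.9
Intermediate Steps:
C(T) = -24 (C(T) = 2*(-4*3) = 2*(-12) = -24)
h(o, d) = 7/(-29 + o*d**2) (h(o, d) = 7/(-5 + ((d*o)*d - 24)) = 7/(-5 + (o*d**2 - 24)) = 7/(-5 + (-24 + o*d**2)) = 7/(-29 + o*d**2))
(h(11, 7) + 33)**2 = (7/(-29 + 11*7**2) + 33)**2 = (7/(-29 + 11*49) + 33)**2 = (7/(-29 + 539) + 33)**2 = (7/510 + 33)**2 = (16837/510)**2 = 283484569/260100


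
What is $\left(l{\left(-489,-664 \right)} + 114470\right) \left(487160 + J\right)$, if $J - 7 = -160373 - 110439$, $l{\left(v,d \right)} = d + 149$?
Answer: $24654734025$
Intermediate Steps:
$l{\left(v,d \right)} = 149 + d$
$J = -270805$ ($J = 7 - 270812 = -270805$)
$\left(l{\left(-489,-664 \right)} + 114470\right) \left(487160 + J\right) = \left(\left(149 - 664\right) + 114470\right) \left(487160 - 270805\right) = \left(-515 + 114470\right) 216355 = 113955 \cdot 216355 = 24654734025$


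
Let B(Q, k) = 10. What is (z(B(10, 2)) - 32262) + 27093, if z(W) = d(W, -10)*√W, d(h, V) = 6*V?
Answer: -5169 - 60*√10 ≈ -5358.7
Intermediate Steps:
z(W) = -60*√W (z(W) = (6*(-10))*√W = -60*√W)
(z(B(10, 2)) - 32262) + 27093 = (-60*√10 - 32262) + 27093 = (-32262 - 60*√10) + 27093 = -5169 - 60*√10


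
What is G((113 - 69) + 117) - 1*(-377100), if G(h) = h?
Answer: 377261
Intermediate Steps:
G((113 - 69) + 117) - 1*(-377100) = ((113 - 69) + 117) - 1*(-377100) = (44 + 117) + 377100 = 161 + 377100 = 377261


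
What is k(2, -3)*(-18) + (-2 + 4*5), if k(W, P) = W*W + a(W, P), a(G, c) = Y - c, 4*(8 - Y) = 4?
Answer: -234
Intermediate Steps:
Y = 7 (Y = 8 - ¼*4 = 8 - 1 = 7)
a(G, c) = 7 - c
k(W, P) = 7 + W² - P (k(W, P) = W*W + (7 - P) = W² + (7 - P) = 7 + W² - P)
k(2, -3)*(-18) + (-2 + 4*5) = (7 + 2² - 1*(-3))*(-18) + (-2 + 4*5) = (7 + 4 + 3)*(-18) + (-2 + 20) = 14*(-18) + 18 = -252 + 18 = -234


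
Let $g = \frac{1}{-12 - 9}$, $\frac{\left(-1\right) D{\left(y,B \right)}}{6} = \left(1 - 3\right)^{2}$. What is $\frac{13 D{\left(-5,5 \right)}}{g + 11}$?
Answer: $- \frac{3276}{115} \approx -28.487$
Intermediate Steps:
$D{\left(y,B \right)} = -24$ ($D{\left(y,B \right)} = - 6 \left(1 - 3\right)^{2} = - 6 \left(-2\right)^{2} = \left(-6\right) 4 = -24$)
$g = - \frac{1}{21}$ ($g = \frac{1}{-21} = - \frac{1}{21} \approx -0.047619$)
$\frac{13 D{\left(-5,5 \right)}}{g + 11} = \frac{13 \left(-24\right)}{- \frac{1}{21} + 11} = \frac{1}{\frac{230}{21}} \left(-312\right) = \frac{21}{230} \left(-312\right) = - \frac{3276}{115}$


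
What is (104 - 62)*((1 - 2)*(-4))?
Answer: 168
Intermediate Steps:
(104 - 62)*((1 - 2)*(-4)) = 42*(-1*(-4)) = 42*4 = 168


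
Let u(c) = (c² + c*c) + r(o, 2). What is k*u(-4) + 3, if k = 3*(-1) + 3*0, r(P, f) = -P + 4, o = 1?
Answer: -102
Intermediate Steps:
r(P, f) = 4 - P
k = -3 (k = -3 + 0 = -3)
u(c) = 3 + 2*c² (u(c) = (c² + c*c) + (4 - 1*1) = (c² + c²) + (4 - 1) = 2*c² + 3 = 3 + 2*c²)
k*u(-4) + 3 = -3*(3 + 2*(-4)²) + 3 = -3*(3 + 2*16) + 3 = -3*(3 + 32) + 3 = -3*35 + 3 = -105 + 3 = -102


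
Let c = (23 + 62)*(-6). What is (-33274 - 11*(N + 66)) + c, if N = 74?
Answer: -35324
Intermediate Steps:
c = -510 (c = 85*(-6) = -510)
(-33274 - 11*(N + 66)) + c = (-33274 - 11*(74 + 66)) - 510 = (-33274 - 11*140) - 510 = (-33274 - 1540) - 510 = -34814 - 510 = -35324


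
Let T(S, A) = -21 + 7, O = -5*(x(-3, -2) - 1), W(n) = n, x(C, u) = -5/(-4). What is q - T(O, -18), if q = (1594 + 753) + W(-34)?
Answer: 2327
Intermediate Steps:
x(C, u) = 5/4 (x(C, u) = -5*(-1/4) = 5/4)
q = 2313 (q = (1594 + 753) - 34 = 2347 - 34 = 2313)
O = -5/4 (O = -5*(5/4 - 1) = -5*1/4 = -5/4 ≈ -1.2500)
T(S, A) = -14
q - T(O, -18) = 2313 - 1*(-14) = 2313 + 14 = 2327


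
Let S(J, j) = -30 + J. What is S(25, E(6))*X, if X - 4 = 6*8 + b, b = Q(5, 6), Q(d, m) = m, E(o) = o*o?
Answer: -290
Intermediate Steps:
E(o) = o**2
b = 6
X = 58 (X = 4 + (6*8 + 6) = 4 + (48 + 6) = 4 + 54 = 58)
S(25, E(6))*X = (-30 + 25)*58 = -5*58 = -290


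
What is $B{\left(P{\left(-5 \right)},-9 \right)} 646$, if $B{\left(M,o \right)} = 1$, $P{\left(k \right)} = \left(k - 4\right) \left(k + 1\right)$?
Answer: $646$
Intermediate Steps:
$P{\left(k \right)} = \left(1 + k\right) \left(-4 + k\right)$ ($P{\left(k \right)} = \left(-4 + k\right) \left(1 + k\right) = \left(1 + k\right) \left(-4 + k\right)$)
$B{\left(P{\left(-5 \right)},-9 \right)} 646 = 1 \cdot 646 = 646$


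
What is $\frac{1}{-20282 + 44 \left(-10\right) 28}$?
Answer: $- \frac{1}{32602} \approx -3.0673 \cdot 10^{-5}$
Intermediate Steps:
$\frac{1}{-20282 + 44 \left(-10\right) 28} = \frac{1}{-20282 - 12320} = \frac{1}{-32602} = - \frac{1}{32602}$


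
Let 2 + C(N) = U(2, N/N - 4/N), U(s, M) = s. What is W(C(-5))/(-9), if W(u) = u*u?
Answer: 0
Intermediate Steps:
C(N) = 0 (C(N) = -2 + 2 = 0)
W(u) = u²
W(C(-5))/(-9) = 0²/(-9) = 0*(-⅑) = 0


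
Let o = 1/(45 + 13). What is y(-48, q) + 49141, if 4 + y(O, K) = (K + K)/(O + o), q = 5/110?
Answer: 1504230923/30613 ≈ 49137.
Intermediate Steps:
o = 1/58 ≈ 0.017241
q = 1/22 (q = 5*(1/110) = 1/22 ≈ 0.045455)
y(O, K) = -4 + 2*K/(1/58 + O) (y(O, K) = -4 + (K + K)/(O + 1/58) = -4 + (2*K)/(1/58 + O) = -4 + 2*K/(1/58 + O))
y(-48, q) + 49141 = 4*(-1 - 58*(-48) + 29*(1/22))/(1 + 58*(-48)) + 49141 = 4*(-1 + 2784 + 29/22)/(1 - 2784) + 49141 = 4*(61255/22)/(-2783) + 49141 = 4*(-1/2783)*(61255/22) + 49141 = -122510/30613 + 49141 = 1504230923/30613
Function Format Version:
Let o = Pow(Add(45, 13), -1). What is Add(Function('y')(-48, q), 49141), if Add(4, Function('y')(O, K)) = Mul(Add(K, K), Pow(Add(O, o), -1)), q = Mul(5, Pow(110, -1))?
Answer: Rational(1504230923, 30613) ≈ 49137.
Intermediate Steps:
o = Rational(1, 58) (o = Pow(58, -1) = Rational(1, 58) ≈ 0.017241)
q = Rational(1, 22) (q = Mul(5, Rational(1, 110)) = Rational(1, 22) ≈ 0.045455)
Function('y')(O, K) = Add(-4, Mul(2, K, Pow(Add(Rational(1, 58), O), -1))) (Function('y')(O, K) = Add(-4, Mul(Add(K, K), Pow(Add(O, Rational(1, 58)), -1))) = Add(-4, Mul(Mul(2, K), Pow(Add(Rational(1, 58), O), -1))) = Add(-4, Mul(2, K, Pow(Add(Rational(1, 58), O), -1))))
Add(Function('y')(-48, q), 49141) = Add(Mul(4, Pow(Add(1, Mul(58, -48)), -1), Add(-1, Mul(-58, -48), Mul(29, Rational(1, 22)))), 49141) = Add(Mul(4, Pow(Add(1, -2784), -1), Add(-1, 2784, Rational(29, 22))), 49141) = Add(Mul(4, Pow(-2783, -1), Rational(61255, 22)), 49141) = Add(Mul(4, Rational(-1, 2783), Rational(61255, 22)), 49141) = Add(Rational(-122510, 30613), 49141) = Rational(1504230923, 30613)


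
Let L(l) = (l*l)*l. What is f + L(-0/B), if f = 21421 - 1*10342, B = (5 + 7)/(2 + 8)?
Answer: 11079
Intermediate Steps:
B = 6/5 (B = 12/10 = 12*(⅒) = 6/5 ≈ 1.2000)
L(l) = l³ (L(l) = l²*l = l³)
f = 11079 (f = 21421 - 10342 = 11079)
f + L(-0/B) = 11079 + (-0/6/5)³ = 11079 + (-0*5/6)³ = 11079 + (-8*0)³ = 11079 + 0³ = 11079 + 0 = 11079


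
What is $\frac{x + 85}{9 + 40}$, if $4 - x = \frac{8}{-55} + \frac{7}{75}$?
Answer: $\frac{73468}{40425} \approx 1.8174$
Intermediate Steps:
$x = \frac{3343}{825}$ ($x = 4 - \left(\frac{8}{-55} + \frac{7}{75}\right) = 4 - \left(8 \left(- \frac{1}{55}\right) + 7 \cdot \frac{1}{75}\right) = 4 - \left(- \frac{8}{55} + \frac{7}{75}\right) = 4 - - \frac{43}{825} = 4 + \frac{43}{825} = \frac{3343}{825} \approx 4.0521$)
$\frac{x + 85}{9 + 40} = \frac{\frac{3343}{825} + 85}{9 + 40} = \frac{1}{49} \cdot \frac{73468}{825} = \frac{73468}{40425}$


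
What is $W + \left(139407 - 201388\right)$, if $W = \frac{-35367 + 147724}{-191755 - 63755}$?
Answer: $- \frac{15836877667}{255510} \approx -61981.0$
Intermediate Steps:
$W = - \frac{112357}{255510}$ ($W = \frac{112357}{-255510} = 112357 \left(- \frac{1}{255510}\right) = - \frac{112357}{255510} \approx -0.43974$)
$W + \left(139407 - 201388\right) = - \frac{112357}{255510} + \left(139407 - 201388\right) = - \frac{112357}{255510} - 61981 = - \frac{15836877667}{255510}$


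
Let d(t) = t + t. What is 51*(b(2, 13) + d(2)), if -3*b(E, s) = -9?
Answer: 357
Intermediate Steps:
b(E, s) = 3 (b(E, s) = -1/3*(-9) = 3)
d(t) = 2*t
51*(b(2, 13) + d(2)) = 51*(3 + 2*2) = 51*(3 + 4) = 51*7 = 357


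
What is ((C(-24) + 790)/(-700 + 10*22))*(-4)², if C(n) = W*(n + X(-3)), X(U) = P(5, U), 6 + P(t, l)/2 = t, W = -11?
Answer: -538/15 ≈ -35.867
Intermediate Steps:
P(t, l) = -12 + 2*t
X(U) = -2 (X(U) = -12 + 2*5 = -12 + 10 = -2)
C(n) = 22 - 11*n (C(n) = -11*(n - 2) = -11*(-2 + n) = 22 - 11*n)
((C(-24) + 790)/(-700 + 10*22))*(-4)² = (((22 - 11*(-24)) + 790)/(-700 + 10*22))*(-4)² = (((22 + 264) + 790)/(-700 + 220))*16 = ((286 + 790)/(-480))*16 = (1076*(-1/480))*16 = -269/120*16 = -538/15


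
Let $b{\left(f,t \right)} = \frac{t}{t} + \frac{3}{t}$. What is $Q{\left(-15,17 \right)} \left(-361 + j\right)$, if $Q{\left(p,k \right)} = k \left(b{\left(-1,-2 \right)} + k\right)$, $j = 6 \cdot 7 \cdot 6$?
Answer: $- \frac{61149}{2} \approx -30575.0$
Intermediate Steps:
$b{\left(f,t \right)} = 1 + \frac{3}{t}$
$j = 252$ ($j = 42 \cdot 6 = 252$)
$Q{\left(p,k \right)} = k \left(- \frac{1}{2} + k\right)$ ($Q{\left(p,k \right)} = k \left(\frac{3 - 2}{-2} + k\right) = k \left(\left(- \frac{1}{2}\right) 1 + k\right) = k \left(- \frac{1}{2} + k\right)$)
$Q{\left(-15,17 \right)} \left(-361 + j\right) = 17 \left(- \frac{1}{2} + 17\right) \left(-361 + 252\right) = 17 \cdot \frac{33}{2} \left(-109\right) = \frac{561}{2} \left(-109\right) = - \frac{61149}{2}$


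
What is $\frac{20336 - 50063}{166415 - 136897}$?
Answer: $- \frac{29727}{29518} \approx -1.0071$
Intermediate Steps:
$\frac{20336 - 50063}{166415 - 136897} = - \frac{29727}{29518}$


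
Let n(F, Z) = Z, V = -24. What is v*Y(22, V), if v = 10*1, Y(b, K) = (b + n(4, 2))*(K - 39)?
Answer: -15120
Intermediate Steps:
Y(b, K) = (-39 + K)*(2 + b) (Y(b, K) = (b + 2)*(K - 39) = (2 + b)*(-39 + K) = (-39 + K)*(2 + b))
v = 10
v*Y(22, V) = 10*(-78 - 39*22 + 2*(-24) - 24*22) = 10*(-78 - 858 - 48 - 528) = 10*(-1512) = -15120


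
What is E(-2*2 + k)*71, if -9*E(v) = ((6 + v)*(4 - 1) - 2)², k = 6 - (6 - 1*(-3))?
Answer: -1775/9 ≈ -197.22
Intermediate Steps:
k = -3 (k = 6 - (6 + 3) = 6 - 1*9 = 6 - 9 = -3)
E(v) = -(16 + 3*v)²/9 (E(v) = -((6 + v)*(4 - 1) - 2)²/9 = -((6 + v)*3 - 2)²/9 = -((18 + 3*v) - 2)²/9 = -(16 + 3*v)²/9)
E(-2*2 + k)*71 = -(16 + 3*(-2*2 - 3))²/9*71 = -(16 + 3*(-4 - 3))²/9*71 = -(16 + 3*(-7))²/9*71 = -(16 - 21)²/9*71 = -⅑*(-5)²*71 = -⅑*25*71 = -25/9*71 = -1775/9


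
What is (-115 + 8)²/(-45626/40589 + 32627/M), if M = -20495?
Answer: -9524097433195/2259402173 ≈ -4215.3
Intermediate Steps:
(-115 + 8)²/(-45626/40589 + 32627/M) = (-115 + 8)²/(-45626/40589 + 32627/(-20495)) = (-107)²/(-45626*1/40589 + 32627*(-1/20495)) = 11449/(-45626/40589 - 32627/20495) = 11449/(-2259402173/831871555) = 11449*(-831871555/2259402173) = -9524097433195/2259402173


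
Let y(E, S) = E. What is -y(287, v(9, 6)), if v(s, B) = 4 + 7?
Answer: -287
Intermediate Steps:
v(s, B) = 11
-y(287, v(9, 6)) = -1*287 = -287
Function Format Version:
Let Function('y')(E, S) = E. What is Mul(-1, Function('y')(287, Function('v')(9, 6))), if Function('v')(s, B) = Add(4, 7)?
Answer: -287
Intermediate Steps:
Function('v')(s, B) = 11
Mul(-1, Function('y')(287, Function('v')(9, 6))) = Mul(-1, 287) = -287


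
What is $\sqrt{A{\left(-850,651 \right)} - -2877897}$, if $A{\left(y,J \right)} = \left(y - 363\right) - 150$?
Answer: $\sqrt{2876534} \approx 1696.0$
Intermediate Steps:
$A{\left(y,J \right)} = -513 + y$ ($A{\left(y,J \right)} = \left(-363 + y\right) - 150 = -513 + y$)
$\sqrt{A{\left(-850,651 \right)} - -2877897} = \sqrt{\left(-513 - 850\right) - -2877897} = \sqrt{-1363 + 2877897} = \sqrt{2876534}$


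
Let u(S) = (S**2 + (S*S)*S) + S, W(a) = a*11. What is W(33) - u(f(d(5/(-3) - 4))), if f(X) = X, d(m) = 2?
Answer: 349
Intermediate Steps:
W(a) = 11*a
u(S) = S + S**2 + S**3 (u(S) = (S**2 + S**2*S) + S = (S**2 + S**3) + S = S + S**2 + S**3)
W(33) - u(f(d(5/(-3) - 4))) = 11*33 - 2*(1 + 2 + 2**2) = 363 - 2*(1 + 2 + 4) = 363 - 2*7 = 363 - 1*14 = 363 - 14 = 349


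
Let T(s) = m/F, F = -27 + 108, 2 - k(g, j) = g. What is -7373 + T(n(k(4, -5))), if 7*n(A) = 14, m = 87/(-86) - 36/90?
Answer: -256802197/34830 ≈ -7373.0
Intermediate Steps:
k(g, j) = 2 - g
F = 81
m = -607/430 (m = 87*(-1/86) - 36*1/90 = -87/86 - ⅖ = -607/430 ≈ -1.4116)
n(A) = 2 (n(A) = (⅐)*14 = 2)
T(s) = -607/34830 (T(s) = -607/430/81 = -607/430*1/81 = -607/34830)
-7373 + T(n(k(4, -5))) = -7373 - 607/34830 = -256802197/34830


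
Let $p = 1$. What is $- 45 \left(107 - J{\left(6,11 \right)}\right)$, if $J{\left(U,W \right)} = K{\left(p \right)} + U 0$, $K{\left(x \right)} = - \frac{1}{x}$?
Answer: $-4860$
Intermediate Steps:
$J{\left(U,W \right)} = -1$ ($J{\left(U,W \right)} = - 1^{-1} + U 0 = \left(-1\right) 1 + 0 = -1 + 0 = -1$)
$- 45 \left(107 - J{\left(6,11 \right)}\right) = - 45 \left(107 - -1\right) = - 45 \left(107 + 1\right) = \left(-45\right) 108 = -4860$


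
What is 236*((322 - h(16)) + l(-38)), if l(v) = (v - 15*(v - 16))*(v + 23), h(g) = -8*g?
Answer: -2626680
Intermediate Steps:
l(v) = (23 + v)*(240 - 14*v) (l(v) = (v - 15*(-16 + v))*(23 + v) = (v + (240 - 15*v))*(23 + v) = (240 - 14*v)*(23 + v) = (23 + v)*(240 - 14*v))
236*((322 - h(16)) + l(-38)) = 236*((322 - (-8)*16) + (5520 - 82*(-38) - 14*(-38)²)) = 236*((322 - 1*(-128)) + (5520 + 3116 - 14*1444)) = 236*((322 + 128) + (5520 + 3116 - 20216)) = 236*(450 - 11580) = 236*(-11130) = -2626680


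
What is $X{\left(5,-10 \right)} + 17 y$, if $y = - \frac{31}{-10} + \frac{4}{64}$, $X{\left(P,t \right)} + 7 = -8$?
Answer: $\frac{3101}{80} \approx 38.763$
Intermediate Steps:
$X{\left(P,t \right)} = -15$ ($X{\left(P,t \right)} = -7 - 8 = -15$)
$y = \frac{253}{80}$ ($y = \left(-31\right) \left(- \frac{1}{10}\right) + 4 \cdot \frac{1}{64} = \frac{31}{10} + \frac{1}{16} = \frac{253}{80} \approx 3.1625$)
$X{\left(5,-10 \right)} + 17 y = -15 + 17 \cdot \frac{253}{80} = -15 + \frac{4301}{80} = \frac{3101}{80}$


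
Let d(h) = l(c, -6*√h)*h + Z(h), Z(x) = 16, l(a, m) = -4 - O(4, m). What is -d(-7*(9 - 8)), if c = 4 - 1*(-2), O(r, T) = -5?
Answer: -9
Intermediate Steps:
c = 6 (c = 4 + 2 = 6)
l(a, m) = 1 (l(a, m) = -4 - 1*(-5) = -4 + 5 = 1)
d(h) = 16 + h (d(h) = 1*h + 16 = h + 16 = 16 + h)
-d(-7*(9 - 8)) = -(16 - 7*(9 - 8)) = -(16 - 7*1) = -(16 - 7) = -1*9 = -9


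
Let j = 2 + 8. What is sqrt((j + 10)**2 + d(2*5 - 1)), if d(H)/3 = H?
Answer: sqrt(427) ≈ 20.664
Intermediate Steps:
d(H) = 3*H
j = 10
sqrt((j + 10)**2 + d(2*5 - 1)) = sqrt((10 + 10)**2 + 3*(2*5 - 1)) = sqrt(20**2 + 3*(10 - 1)) = sqrt(400 + 3*9) = sqrt(400 + 27) = sqrt(427)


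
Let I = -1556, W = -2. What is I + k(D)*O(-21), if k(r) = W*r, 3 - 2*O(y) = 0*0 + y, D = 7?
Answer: -1724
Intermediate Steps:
O(y) = 3/2 - y/2 (O(y) = 3/2 - (0*0 + y)/2 = 3/2 - (0 + y)/2 = 3/2 - y/2)
k(r) = -2*r
I + k(D)*O(-21) = -1556 + (-2*7)*(3/2 - 1/2*(-21)) = -1556 - 14*(3/2 + 21/2) = -1556 - 14*12 = -1556 - 168 = -1724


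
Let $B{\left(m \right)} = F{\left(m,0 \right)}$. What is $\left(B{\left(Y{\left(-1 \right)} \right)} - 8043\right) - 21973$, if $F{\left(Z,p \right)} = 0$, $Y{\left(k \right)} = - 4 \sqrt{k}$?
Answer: $-30016$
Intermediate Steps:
$B{\left(m \right)} = 0$
$\left(B{\left(Y{\left(-1 \right)} \right)} - 8043\right) - 21973 = \left(0 - 8043\right) - 21973 = -8043 - 21973 = -30016$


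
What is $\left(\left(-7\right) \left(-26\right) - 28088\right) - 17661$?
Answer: $-45567$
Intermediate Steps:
$\left(\left(-7\right) \left(-26\right) - 28088\right) - 17661 = \left(182 - 28088\right) - 17661 = -27906 - 17661 = -45567$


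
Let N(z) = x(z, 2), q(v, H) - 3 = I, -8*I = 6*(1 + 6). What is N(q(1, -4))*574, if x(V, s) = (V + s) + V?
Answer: -1435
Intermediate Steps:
I = -21/4 (I = -3*(1 + 6)/4 = -3*7/4 = -⅛*42 = -21/4 ≈ -5.2500)
x(V, s) = s + 2*V
q(v, H) = -9/4 (q(v, H) = 3 - 21/4 = -9/4)
N(z) = 2 + 2*z
N(q(1, -4))*574 = (2 + 2*(-9/4))*574 = (2 - 9/2)*574 = -5/2*574 = -1435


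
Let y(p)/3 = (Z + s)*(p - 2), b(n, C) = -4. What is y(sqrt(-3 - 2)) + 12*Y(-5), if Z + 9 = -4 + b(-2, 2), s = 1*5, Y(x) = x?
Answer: 12 - 36*I*sqrt(5) ≈ 12.0 - 80.498*I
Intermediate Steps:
s = 5
Z = -17 (Z = -9 + (-4 - 4) = -9 - 8 = -17)
y(p) = 72 - 36*p (y(p) = 3*((-17 + 5)*(p - 2)) = 3*(-12*(-2 + p)) = 3*(24 - 12*p) = 72 - 36*p)
y(sqrt(-3 - 2)) + 12*Y(-5) = (72 - 36*sqrt(-3 - 2)) + 12*(-5) = (72 - 36*I*sqrt(5)) - 60 = 12 - 36*I*sqrt(5)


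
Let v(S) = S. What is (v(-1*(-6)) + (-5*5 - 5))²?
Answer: 576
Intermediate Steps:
(v(-1*(-6)) + (-5*5 - 5))² = (-1*(-6) + (-5*5 - 5))² = (6 + (-25 - 5))² = (6 - 30)² = (-24)² = 576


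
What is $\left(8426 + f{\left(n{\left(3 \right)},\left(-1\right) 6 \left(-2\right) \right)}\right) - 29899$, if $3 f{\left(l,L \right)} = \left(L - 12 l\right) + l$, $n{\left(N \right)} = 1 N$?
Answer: $-21480$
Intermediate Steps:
$n{\left(N \right)} = N$
$f{\left(l,L \right)} = - \frac{11 l}{3} + \frac{L}{3}$ ($f{\left(l,L \right)} = \frac{\left(L - 12 l\right) + l}{3} = \frac{L - 11 l}{3} = - \frac{11 l}{3} + \frac{L}{3}$)
$\left(8426 + f{\left(n{\left(3 \right)},\left(-1\right) 6 \left(-2\right) \right)}\right) - 29899 = \left(8426 + \left(\left(- \frac{11}{3}\right) 3 + \frac{\left(-1\right) 6 \left(-2\right)}{3}\right)\right) - 29899 = \left(8426 - \left(11 - \frac{\left(-6\right) \left(-2\right)}{3}\right)\right) - 29899 = \left(8426 + \left(-11 + \frac{1}{3} \cdot 12\right)\right) - 29899 = \left(8426 + \left(-11 + 4\right)\right) - 29899 = \left(8426 - 7\right) - 29899 = 8419 - 29899 = -21480$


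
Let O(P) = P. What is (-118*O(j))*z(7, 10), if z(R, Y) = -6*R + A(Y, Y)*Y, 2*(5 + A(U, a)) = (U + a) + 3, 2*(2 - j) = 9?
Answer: 6785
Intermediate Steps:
j = -5/2 (j = 2 - ½*9 = 2 - 9/2 = -5/2 ≈ -2.5000)
A(U, a) = -7/2 + U/2 + a/2 (A(U, a) = -5 + ((U + a) + 3)/2 = -5 + (3 + U + a)/2 = -5 + (3/2 + U/2 + a/2) = -7/2 + U/2 + a/2)
z(R, Y) = -6*R + Y*(-7/2 + Y) (z(R, Y) = -6*R + (-7/2 + Y/2 + Y/2)*Y = -6*R + (-7/2 + Y)*Y = -6*R + Y*(-7/2 + Y))
(-118*O(j))*z(7, 10) = (-118*(-5/2))*(-6*7 + (½)*10*(-7 + 2*10)) = 295*(-42 + (½)*10*(-7 + 20)) = 295*(-42 + (½)*10*13) = 295*(-42 + 65) = 295*23 = 6785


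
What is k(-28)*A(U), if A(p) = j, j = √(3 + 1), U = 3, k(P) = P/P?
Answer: 2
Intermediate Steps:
k(P) = 1
j = 2 (j = √4 = 2)
A(p) = 2
k(-28)*A(U) = 1*2 = 2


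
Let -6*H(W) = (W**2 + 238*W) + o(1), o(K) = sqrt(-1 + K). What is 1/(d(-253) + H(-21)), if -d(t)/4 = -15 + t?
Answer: 2/3663 ≈ 0.00054600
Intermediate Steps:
H(W) = -119*W/3 - W**2/6 (H(W) = -((W**2 + 238*W) + sqrt(-1 + 1))/6 = -((W**2 + 238*W) + sqrt(0))/6 = -((W**2 + 238*W) + 0)/6 = -(W**2 + 238*W)/6 = -119*W/3 - W**2/6)
d(t) = 60 - 4*t (d(t) = -4*(-15 + t) = 60 - 4*t)
1/(d(-253) + H(-21)) = 1/((60 - 4*(-253)) + (1/6)*(-21)*(-238 - 1*(-21))) = 1/((60 + 1012) + (1/6)*(-21)*(-238 + 21)) = 1/(1072 + (1/6)*(-21)*(-217)) = 1/(1072 + 1519/2) = 1/(3663/2) = 2/3663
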